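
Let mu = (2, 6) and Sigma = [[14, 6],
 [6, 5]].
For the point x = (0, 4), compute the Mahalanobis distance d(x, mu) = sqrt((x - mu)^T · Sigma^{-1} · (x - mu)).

Step 1 — centre the observation: (x - mu) = (-2, -2).

Step 2 — invert Sigma. det(Sigma) = 14·5 - (6)² = 34.
  Sigma^{-1} = (1/det) · [[d, -b], [-b, a]] = [[0.1471, -0.1765],
 [-0.1765, 0.4118]].

Step 3 — form the quadratic (x - mu)^T · Sigma^{-1} · (x - mu):
  Sigma^{-1} · (x - mu) = (0.0588, -0.4706).
  (x - mu)^T · [Sigma^{-1} · (x - mu)] = (-2)·(0.0588) + (-2)·(-0.4706) = 0.8235.

Step 4 — take square root: d = √(0.8235) ≈ 0.9075.

d(x, mu) = √(0.8235) ≈ 0.9075


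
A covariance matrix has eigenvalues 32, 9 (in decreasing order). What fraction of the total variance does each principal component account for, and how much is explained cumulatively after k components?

Step 1 — total variance = trace(Sigma) = Σ λ_i = 32 + 9 = 41.

Step 2 — fraction explained by component i = λ_i / Σ λ:
  PC1: 32/41 = 0.7805
  PC2: 9/41 = 0.2195

Step 3 — cumulative fraction after k components = (λ_1 + ... + λ_k) / Σ λ:
  k = 1: 32/41 = 0.7805
  k = 2: (32 + 9)/41 = 41/41 = 1

Summary (fraction, with percent):

explained: PC1 0.7805 (78.05%), PC2 0.2195 (21.95%);  cumulative: 0.7805, 1


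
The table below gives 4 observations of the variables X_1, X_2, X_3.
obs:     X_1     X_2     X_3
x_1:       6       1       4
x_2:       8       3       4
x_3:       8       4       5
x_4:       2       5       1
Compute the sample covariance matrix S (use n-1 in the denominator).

Step 1 — column means:
  mean(X_1) = (6 + 8 + 8 + 2) / 4 = 24/4 = 6
  mean(X_2) = (1 + 3 + 4 + 5) / 4 = 13/4 = 3.25
  mean(X_3) = (4 + 4 + 5 + 1) / 4 = 14/4 = 3.5

Step 2 — sample covariance S[i,j] = (1/(n-1)) · Σ_k (x_{k,i} - mean_i) · (x_{k,j} - mean_j), with n-1 = 3.
  S[X_1,X_1] = ((0)·(0) + (2)·(2) + (2)·(2) + (-4)·(-4)) / 3 = 24/3 = 8
  S[X_1,X_2] = ((0)·(-2.25) + (2)·(-0.25) + (2)·(0.75) + (-4)·(1.75)) / 3 = -6/3 = -2
  S[X_1,X_3] = ((0)·(0.5) + (2)·(0.5) + (2)·(1.5) + (-4)·(-2.5)) / 3 = 14/3 = 4.6667
  S[X_2,X_2] = ((-2.25)·(-2.25) + (-0.25)·(-0.25) + (0.75)·(0.75) + (1.75)·(1.75)) / 3 = 8.75/3 = 2.9167
  S[X_2,X_3] = ((-2.25)·(0.5) + (-0.25)·(0.5) + (0.75)·(1.5) + (1.75)·(-2.5)) / 3 = -4.5/3 = -1.5
  S[X_3,X_3] = ((0.5)·(0.5) + (0.5)·(0.5) + (1.5)·(1.5) + (-2.5)·(-2.5)) / 3 = 9/3 = 3

S is symmetric (S[j,i] = S[i,j]). Assembling:

S = [[8, -2, 4.6667],
 [-2, 2.9167, -1.5],
 [4.6667, -1.5, 3]]


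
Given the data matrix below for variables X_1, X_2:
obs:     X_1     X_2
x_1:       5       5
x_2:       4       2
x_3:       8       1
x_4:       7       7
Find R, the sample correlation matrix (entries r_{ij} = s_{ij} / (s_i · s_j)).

Step 1 — column means:
  mean(X_1) = (5 + 4 + 8 + 7) / 4 = 24/4 = 6
  mean(X_2) = (5 + 2 + 1 + 7) / 4 = 15/4 = 3.75

Step 2 — sample variances and covariances s[i,j] = (1/(n-1)) · Σ_k (x_{k,i} - mean_i) · (x_{k,j} - mean_j), with n-1 = 3:
  s[X_1,X_1] = ((-1)·(-1) + (-2)·(-2) + (2)·(2) + (1)·(1)) / 3 = 10/3 = 3.3333
  s[X_1,X_2] = ((-1)·(1.25) + (-2)·(-1.75) + (2)·(-2.75) + (1)·(3.25)) / 3 = 0/3 = 0
  s[X_2,X_2] = ((1.25)·(1.25) + (-1.75)·(-1.75) + (-2.75)·(-2.75) + (3.25)·(3.25)) / 3 = 22.75/3 = 7.5833
  Sample standard deviations s_i = √(s[i,i]):
  s(X_1) = √(3.3333) = 1.8257
  s(X_2) = √(7.5833) = 2.7538

Step 3 — r_{ij} = s_{ij} / (s_i · s_j):
  r[X_1,X_1] = 1 (diagonal).
  r[X_1,X_2] = 0 / (1.8257 · 2.7538) = 0 / 5.0277 = 0
  r[X_2,X_2] = 1 (diagonal).

R is symmetric with unit diagonal. Assembling:

R = [[1, 0],
 [0, 1]]


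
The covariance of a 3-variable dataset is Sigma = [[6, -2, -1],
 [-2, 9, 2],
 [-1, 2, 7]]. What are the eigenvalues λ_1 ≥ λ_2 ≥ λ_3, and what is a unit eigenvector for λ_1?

Step 1 — characteristic polynomial p(λ) = det(λI - Sigma) = λ³ - tr·λ² + c_1·λ - det, where tr = trace, c_1 = sum of the principal 2×2 minors, det = det(Sigma):
  tr = 6 + 9 + 7 = 22,
  c_1 = (6·9 - (-2)²) + (6·7 - (-1)²) + (9·7 - (2)²) = 50 + 41 + 59 = 150,
  det = 6·(9·7 - (2)²) - (-2)·((-2)·7 - (2)·(-1)) + (-1)·((-2)·(2) - 9·(-1)) = 6·(59) - (-2)·(-12) + (-1)·(5) = 325.
  So p(λ) = λ³ - 22λ² + 150λ - 325.
Step 2 — look for an integer root (rational root theorem: any rational root is an integer divisor of 325). Testing λ = 5:
  p(5) = 125 - 550 + 750 - 325 = 0  ✓
  Dividing out (λ - 5): p(λ) = (λ - 5)(λ² - 17λ + 65).
Step 3 — remaining eigenvalues from the quadratic λ² - 17λ + 65 = 0:
  Δ = 17² - 4·65 = 289 - 260 = 29,  λ = (17 ± √29)/2 = (17 ± 5.3852)/2 ≈ 11.1926 or 5.8074.
  Sorted: λ_1 = 11.1926,  λ_2 = 5.8074,  λ_3 = 5  (check: sum = 22 = tr ✓).

Step 4 — unit eigenvector for λ_1 ≈ 11.1926: v spans the null space of (Sigma - λ_1 I), whose rows are
  r_1 = (-5.1926, -2, -1),  r_2 = (-2, -2.1926, 2),  r_3 = (-1, 2, -4.1926).
  v is orthogonal to every row, so take v ∝ r_1 × r_2 = ((-2)·(2) - (-1)·(-2.1926), (-1)·(-2) - (-5.1926)·(2), (-5.1926)·(-2.1926) - (-2)·(-2)) ≈ (-6.1926, 12.3852, 7.3852).
  Rescale (multiply by -1 so the first nonzero entry is positive): u = (6.1926, -12.3852, -7.3852).
  ||u|| = √((6.1926)² + (-12.3852)² + (-7.3852)²) = √(246.281) ≈ 15.6933,  v_1 = u/||u|| ≈ (0.3946, -0.7892, -0.4706) (||v_1|| = 1).

λ_1 = 11.1926,  λ_2 = 5.8074,  λ_3 = 5;  v_1 ≈ (0.3946, -0.7892, -0.4706)


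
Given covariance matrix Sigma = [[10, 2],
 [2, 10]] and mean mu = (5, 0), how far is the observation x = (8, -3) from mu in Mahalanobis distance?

Step 1 — centre the observation: (x - mu) = (3, -3).

Step 2 — invert Sigma. det(Sigma) = 10·10 - (2)² = 96.
  Sigma^{-1} = (1/det) · [[d, -b], [-b, a]] = [[0.1042, -0.0208],
 [-0.0208, 0.1042]].

Step 3 — form the quadratic (x - mu)^T · Sigma^{-1} · (x - mu):
  Sigma^{-1} · (x - mu) = (0.375, -0.375).
  (x - mu)^T · [Sigma^{-1} · (x - mu)] = (3)·(0.375) + (-3)·(-0.375) = 2.25.

Step 4 — take square root: d = √(2.25) ≈ 1.5.

d(x, mu) = √(2.25) ≈ 1.5


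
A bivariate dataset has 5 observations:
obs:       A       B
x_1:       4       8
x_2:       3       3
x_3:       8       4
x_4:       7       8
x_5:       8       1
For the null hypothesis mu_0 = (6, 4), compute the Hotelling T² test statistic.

Step 1 — sample mean vector:
  mean(A) = (4 + 3 + 8 + 7 + 8) / 5 = 30/5 = 6
  mean(B) = (8 + 3 + 4 + 8 + 1) / 5 = 24/5 = 4.8
  x̄ = (6, 4.8),  deviation x̄ - mu_0 = (6, 4.8) - (6, 4) = (0, 0.8).

Step 2 — sample covariance matrix, S[i,j] = (1/(n-1)) · Σ_k (x_{k,i} - mean_i) · (x_{k,j} - mean_j), divisor n-1 = 4:
  S[A,A] = ((-2)·(-2) + (-3)·(-3) + (2)·(2) + (1)·(1) + (2)·(2)) / 4 = 22/4 = 5.5
  S[A,B] = ((-2)·(3.2) + (-3)·(-1.8) + (2)·(-0.8) + (1)·(3.2) + (2)·(-3.8)) / 4 = -7/4 = -1.75
  S[B,B] = ((3.2)·(3.2) + (-1.8)·(-1.8) + (-0.8)·(-0.8) + (3.2)·(3.2) + (-3.8)·(-3.8)) / 4 = 38.8/4 = 9.7
  S = [[5.5, -1.75],
 [-1.75, 9.7]].

Step 3 — invert S. det(S) = 5.5·9.7 - (-1.75)² = 50.2875.
  S^{-1} = (1/det) · [[d, -b], [-b, a]] = [[0.1929, 0.0348],
 [0.0348, 0.1094]].

Step 4 — quadratic form (x̄ - mu_0)^T · S^{-1} · (x̄ - mu_0):
  S^{-1} · (x̄ - mu_0) = (0.0278, 0.0875),
  (x̄ - mu_0)^T · [...] = (0)·(0.0278) + (0.8)·(0.0875) = 0.07.

Step 5 — scale by n: T² = 5 · 0.07 = 0.35.

T² ≈ 0.35


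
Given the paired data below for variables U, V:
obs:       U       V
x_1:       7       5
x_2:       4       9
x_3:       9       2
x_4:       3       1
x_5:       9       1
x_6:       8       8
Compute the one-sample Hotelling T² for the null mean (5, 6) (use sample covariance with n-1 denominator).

Step 1 — sample mean vector:
  mean(U) = (7 + 4 + 9 + 3 + 9 + 8) / 6 = 40/6 = 6.6667
  mean(V) = (5 + 9 + 2 + 1 + 1 + 8) / 6 = 26/6 = 4.3333
  x̄ = (6.6667, 4.3333),  deviation x̄ - mu_0 = (6.6667, 4.3333) - (5, 6) = (1.6667, -1.6667).

Step 2 — sample covariance matrix, S[i,j] = (1/(n-1)) · Σ_k (x_{k,i} - mean_i) · (x_{k,j} - mean_j), divisor n-1 = 5:
  S[U,U] = ((0.3333)·(0.3333) + (-2.6667)·(-2.6667) + (2.3333)·(2.3333) + (-3.6667)·(-3.6667) + (2.3333)·(2.3333) + (1.3333)·(1.3333)) / 5 = 33.3333/5 = 6.6667
  S[U,V] = ((0.3333)·(0.6667) + (-2.6667)·(4.6667) + (2.3333)·(-2.3333) + (-3.6667)·(-3.3333) + (2.3333)·(-3.3333) + (1.3333)·(3.6667)) / 5 = -8.3333/5 = -1.6667
  S[V,V] = ((0.6667)·(0.6667) + (4.6667)·(4.6667) + (-2.3333)·(-2.3333) + (-3.3333)·(-3.3333) + (-3.3333)·(-3.3333) + (3.6667)·(3.6667)) / 5 = 63.3333/5 = 12.6667
  S = [[6.6667, -1.6667],
 [-1.6667, 12.6667]].

Step 3 — invert S. det(S) = 6.6667·12.6667 - (-1.6667)² = 81.6667.
  S^{-1} = (1/det) · [[d, -b], [-b, a]] = [[0.1551, 0.0204],
 [0.0204, 0.0816]].

Step 4 — quadratic form (x̄ - mu_0)^T · S^{-1} · (x̄ - mu_0):
  S^{-1} · (x̄ - mu_0) = (0.2245, -0.102),
  (x̄ - mu_0)^T · [...] = (1.6667)·(0.2245) + (-1.6667)·(-0.102) = 0.5442.

Step 5 — scale by n: T² = 6 · 0.5442 = 3.2653.

T² ≈ 3.2653


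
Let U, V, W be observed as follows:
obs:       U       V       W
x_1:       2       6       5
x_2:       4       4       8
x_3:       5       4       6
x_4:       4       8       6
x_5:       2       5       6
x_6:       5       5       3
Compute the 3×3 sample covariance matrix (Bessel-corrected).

Step 1 — column means:
  mean(U) = (2 + 4 + 5 + 4 + 2 + 5) / 6 = 22/6 = 3.6667
  mean(V) = (6 + 4 + 4 + 8 + 5 + 5) / 6 = 32/6 = 5.3333
  mean(W) = (5 + 8 + 6 + 6 + 6 + 3) / 6 = 34/6 = 5.6667

Step 2 — sample covariance S[i,j] = (1/(n-1)) · Σ_k (x_{k,i} - mean_i) · (x_{k,j} - mean_j), with n-1 = 5.
  S[U,U] = ((-1.6667)·(-1.6667) + (0.3333)·(0.3333) + (1.3333)·(1.3333) + (0.3333)·(0.3333) + (-1.6667)·(-1.6667) + (1.3333)·(1.3333)) / 5 = 9.3333/5 = 1.8667
  S[U,V] = ((-1.6667)·(0.6667) + (0.3333)·(-1.3333) + (1.3333)·(-1.3333) + (0.3333)·(2.6667) + (-1.6667)·(-0.3333) + (1.3333)·(-0.3333)) / 5 = -2.3333/5 = -0.4667
  S[U,W] = ((-1.6667)·(-0.6667) + (0.3333)·(2.3333) + (1.3333)·(0.3333) + (0.3333)·(0.3333) + (-1.6667)·(0.3333) + (1.3333)·(-2.6667)) / 5 = -1.6667/5 = -0.3333
  S[V,V] = ((0.6667)·(0.6667) + (-1.3333)·(-1.3333) + (-1.3333)·(-1.3333) + (2.6667)·(2.6667) + (-0.3333)·(-0.3333) + (-0.3333)·(-0.3333)) / 5 = 11.3333/5 = 2.2667
  S[V,W] = ((0.6667)·(-0.6667) + (-1.3333)·(2.3333) + (-1.3333)·(0.3333) + (2.6667)·(0.3333) + (-0.3333)·(0.3333) + (-0.3333)·(-2.6667)) / 5 = -2.3333/5 = -0.4667
  S[W,W] = ((-0.6667)·(-0.6667) + (2.3333)·(2.3333) + (0.3333)·(0.3333) + (0.3333)·(0.3333) + (0.3333)·(0.3333) + (-2.6667)·(-2.6667)) / 5 = 13.3333/5 = 2.6667

S is symmetric (S[j,i] = S[i,j]). Assembling:

S = [[1.8667, -0.4667, -0.3333],
 [-0.4667, 2.2667, -0.4667],
 [-0.3333, -0.4667, 2.6667]]


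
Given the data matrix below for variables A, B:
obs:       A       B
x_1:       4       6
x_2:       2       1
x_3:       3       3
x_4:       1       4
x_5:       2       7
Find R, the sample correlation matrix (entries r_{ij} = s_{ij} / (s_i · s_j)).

Step 1 — column means:
  mean(A) = (4 + 2 + 3 + 1 + 2) / 5 = 12/5 = 2.4
  mean(B) = (6 + 1 + 3 + 4 + 7) / 5 = 21/5 = 4.2

Step 2 — sample variances and covariances s[i,j] = (1/(n-1)) · Σ_k (x_{k,i} - mean_i) · (x_{k,j} - mean_j), with n-1 = 4:
  s[A,A] = ((1.6)·(1.6) + (-0.4)·(-0.4) + (0.6)·(0.6) + (-1.4)·(-1.4) + (-0.4)·(-0.4)) / 4 = 5.2/4 = 1.3
  s[A,B] = ((1.6)·(1.8) + (-0.4)·(-3.2) + (0.6)·(-1.2) + (-1.4)·(-0.2) + (-0.4)·(2.8)) / 4 = 2.6/4 = 0.65
  s[B,B] = ((1.8)·(1.8) + (-3.2)·(-3.2) + (-1.2)·(-1.2) + (-0.2)·(-0.2) + (2.8)·(2.8)) / 4 = 22.8/4 = 5.7
  Sample standard deviations s_i = √(s[i,i]):
  s(A) = √(1.3) = 1.1402
  s(B) = √(5.7) = 2.3875

Step 3 — r_{ij} = s_{ij} / (s_i · s_j):
  r[A,A] = 1 (diagonal).
  r[A,B] = 0.65 / (1.1402 · 2.3875) = 0.65 / 2.7221 = 0.2388
  r[B,B] = 1 (diagonal).

R is symmetric with unit diagonal. Assembling:

R = [[1, 0.2388],
 [0.2388, 1]]


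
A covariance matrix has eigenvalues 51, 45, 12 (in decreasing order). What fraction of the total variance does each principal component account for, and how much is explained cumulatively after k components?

Step 1 — total variance = trace(Sigma) = Σ λ_i = 51 + 45 + 12 = 108.

Step 2 — fraction explained by component i = λ_i / Σ λ:
  PC1: 51/108 = 0.4722
  PC2: 45/108 = 0.4167
  PC3: 12/108 = 0.1111

Step 3 — cumulative fraction after k components = (λ_1 + ... + λ_k) / Σ λ:
  k = 1: 51/108 = 0.4722
  k = 2: (51 + 45)/108 = 96/108 = 0.8889
  k = 3: (51 + 45 + 12)/108 = 108/108 = 1

Summary (fraction, with percent):

explained: PC1 0.4722 (47.22%), PC2 0.4167 (41.67%), PC3 0.1111 (11.11%);  cumulative: 0.4722, 0.8889, 1


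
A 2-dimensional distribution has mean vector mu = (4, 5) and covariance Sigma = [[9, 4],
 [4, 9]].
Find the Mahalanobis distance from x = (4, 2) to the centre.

Step 1 — centre the observation: (x - mu) = (0, -3).

Step 2 — invert Sigma. det(Sigma) = 9·9 - (4)² = 65.
  Sigma^{-1} = (1/det) · [[d, -b], [-b, a]] = [[0.1385, -0.0615],
 [-0.0615, 0.1385]].

Step 3 — form the quadratic (x - mu)^T · Sigma^{-1} · (x - mu):
  Sigma^{-1} · (x - mu) = (0.1846, -0.4154).
  (x - mu)^T · [Sigma^{-1} · (x - mu)] = (0)·(0.1846) + (-3)·(-0.4154) = 1.2462.

Step 4 — take square root: d = √(1.2462) ≈ 1.1163.

d(x, mu) = √(1.2462) ≈ 1.1163


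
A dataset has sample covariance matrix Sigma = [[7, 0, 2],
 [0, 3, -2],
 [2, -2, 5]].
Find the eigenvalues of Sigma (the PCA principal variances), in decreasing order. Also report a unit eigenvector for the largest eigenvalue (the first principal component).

Step 1 — characteristic polynomial p(λ) = det(λI - Sigma) = λ³ - tr·λ² + c_1·λ - det, where tr = trace, c_1 = sum of the principal 2×2 minors, det = det(Sigma):
  tr = 7 + 3 + 5 = 15,
  c_1 = (7·3 - (0)²) + (7·5 - (2)²) + (3·5 - (-2)²) = 21 + 31 + 11 = 63,
  det = 7·(3·5 - (-2)²) - (0)·((0)·5 - (-2)·(2)) + (2)·((0)·(-2) - 3·(2)) = 7·(11) - (0)·(4) + (2)·(-6) = 65.
  So p(λ) = λ³ - 15λ² + 63λ - 65.
Step 2 — look for an integer root (rational root theorem: any rational root is an integer divisor of 65). Testing λ = 5:
  p(5) = 125 - 375 + 315 - 65 = 0  ✓
  Dividing out (λ - 5): p(λ) = (λ - 5)(λ² - 10λ + 13).
Step 3 — remaining eigenvalues from the quadratic λ² - 10λ + 13 = 0:
  Δ = 10² - 4·13 = 100 - 52 = 48,  λ = (10 ± √48)/2 = (10 ± 6.9282)/2 ≈ 8.4641 or 1.5359.
  Sorted: λ_1 = 8.4641,  λ_2 = 5,  λ_3 = 1.5359  (check: sum = 15 = tr ✓).

Step 4 — unit eigenvector for λ_1 ≈ 8.4641: v spans the null space of (Sigma - λ_1 I), whose rows are
  r_1 = (-1.4641, 0, 2),  r_2 = (0, -5.4641, -2),  r_3 = (2, -2, -3.4641).
  v is orthogonal to every row, so take v ∝ r_1 × r_2 = ((0)·(-2) - (2)·(-5.4641), (2)·(0) - (-1.4641)·(-2), (-1.4641)·(-5.4641) - (0)·(0)) ≈ (10.9282, -2.9282, 8).
  Let u = (10.9282, -2.9282, 8).
  ||u|| = √((10.9282)² + (-2.9282)² + (8)²) = √(192) ≈ 13.8564,  v_1 = u/||u|| ≈ (0.7887, -0.2113, 0.5774) (||v_1|| = 1).

λ_1 = 8.4641,  λ_2 = 5,  λ_3 = 1.5359;  v_1 ≈ (0.7887, -0.2113, 0.5774)


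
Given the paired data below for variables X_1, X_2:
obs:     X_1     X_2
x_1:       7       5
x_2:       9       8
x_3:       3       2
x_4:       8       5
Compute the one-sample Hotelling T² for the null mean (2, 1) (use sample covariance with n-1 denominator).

Step 1 — sample mean vector:
  mean(X_1) = (7 + 9 + 3 + 8) / 4 = 27/4 = 6.75
  mean(X_2) = (5 + 8 + 2 + 5) / 4 = 20/4 = 5
  x̄ = (6.75, 5),  deviation x̄ - mu_0 = (6.75, 5) - (2, 1) = (4.75, 4).

Step 2 — sample covariance matrix, S[i,j] = (1/(n-1)) · Σ_k (x_{k,i} - mean_i) · (x_{k,j} - mean_j), divisor n-1 = 3:
  S[X_1,X_1] = ((0.25)·(0.25) + (2.25)·(2.25) + (-3.75)·(-3.75) + (1.25)·(1.25)) / 3 = 20.75/3 = 6.9167
  S[X_1,X_2] = ((0.25)·(0) + (2.25)·(3) + (-3.75)·(-3) + (1.25)·(0)) / 3 = 18/3 = 6
  S[X_2,X_2] = ((0)·(0) + (3)·(3) + (-3)·(-3) + (0)·(0)) / 3 = 18/3 = 6
  S = [[6.9167, 6],
 [6, 6]].

Step 3 — invert S. det(S) = 6.9167·6 - (6)² = 5.5.
  S^{-1} = (1/det) · [[d, -b], [-b, a]] = [[1.0909, -1.0909],
 [-1.0909, 1.2576]].

Step 4 — quadratic form (x̄ - mu_0)^T · S^{-1} · (x̄ - mu_0):
  S^{-1} · (x̄ - mu_0) = (0.8182, -0.1515),
  (x̄ - mu_0)^T · [...] = (4.75)·(0.8182) + (4)·(-0.1515) = 3.2803.

Step 5 — scale by n: T² = 4 · 3.2803 = 13.1212.

T² ≈ 13.1212


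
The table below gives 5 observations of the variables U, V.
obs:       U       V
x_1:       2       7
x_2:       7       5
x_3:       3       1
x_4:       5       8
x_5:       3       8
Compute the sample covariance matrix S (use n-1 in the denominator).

Step 1 — column means:
  mean(U) = (2 + 7 + 3 + 5 + 3) / 5 = 20/5 = 4
  mean(V) = (7 + 5 + 1 + 8 + 8) / 5 = 29/5 = 5.8

Step 2 — sample covariance S[i,j] = (1/(n-1)) · Σ_k (x_{k,i} - mean_i) · (x_{k,j} - mean_j), with n-1 = 4.
  S[U,U] = ((-2)·(-2) + (3)·(3) + (-1)·(-1) + (1)·(1) + (-1)·(-1)) / 4 = 16/4 = 4
  S[U,V] = ((-2)·(1.2) + (3)·(-0.8) + (-1)·(-4.8) + (1)·(2.2) + (-1)·(2.2)) / 4 = 0/4 = 0
  S[V,V] = ((1.2)·(1.2) + (-0.8)·(-0.8) + (-4.8)·(-4.8) + (2.2)·(2.2) + (2.2)·(2.2)) / 4 = 34.8/4 = 8.7

S is symmetric (S[j,i] = S[i,j]). Assembling:

S = [[4, 0],
 [0, 8.7]]


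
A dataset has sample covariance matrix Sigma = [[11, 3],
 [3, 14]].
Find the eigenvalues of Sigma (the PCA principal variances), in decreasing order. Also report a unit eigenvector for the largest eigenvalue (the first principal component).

Step 1 — characteristic polynomial of 2×2 Sigma:
  det(Sigma - λI) = λ² - trace · λ + det = 0.
  trace = 11 + 14 = 25, det = 11·14 - (3)² = 145.
Step 2 — discriminant:
  Δ = trace² - 4·det = 625 - 580 = 45.
Step 3 — eigenvalues:
  λ = (trace ± √Δ)/2 = (25 ± 6.7082)/2,
  λ_1 = 15.8541,  λ_2 = 9.1459.

Step 4 — unit eigenvector for λ_1: solve (Sigma - λ_1 I)v = 0. First row:
  (11 - 15.8541)·v_x + (3)·v_y = 0, i.e. (-4.8541)·v_x + (3)·v_y = 0,
  so v ∝ (b, λ_1 - a) = (3, 4.8541) = u.
  ||u|| = √((3)² + (4.8541)²) = √(32.5623) ≈ 5.7063,
  v_1 = u/||u|| ≈ (0.5257, 0.8507) (||v_1|| = 1).

λ_1 = 15.8541,  λ_2 = 9.1459;  v_1 ≈ (0.5257, 0.8507)


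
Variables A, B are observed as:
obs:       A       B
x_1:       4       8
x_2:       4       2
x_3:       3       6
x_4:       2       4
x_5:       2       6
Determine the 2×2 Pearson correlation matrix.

Step 1 — column means:
  mean(A) = (4 + 4 + 3 + 2 + 2) / 5 = 15/5 = 3
  mean(B) = (8 + 2 + 6 + 4 + 6) / 5 = 26/5 = 5.2

Step 2 — sample variances and covariances s[i,j] = (1/(n-1)) · Σ_k (x_{k,i} - mean_i) · (x_{k,j} - mean_j), with n-1 = 4:
  s[A,A] = ((1)·(1) + (1)·(1) + (0)·(0) + (-1)·(-1) + (-1)·(-1)) / 4 = 4/4 = 1
  s[A,B] = ((1)·(2.8) + (1)·(-3.2) + (0)·(0.8) + (-1)·(-1.2) + (-1)·(0.8)) / 4 = 0/4 = 0
  s[B,B] = ((2.8)·(2.8) + (-3.2)·(-3.2) + (0.8)·(0.8) + (-1.2)·(-1.2) + (0.8)·(0.8)) / 4 = 20.8/4 = 5.2
  Sample standard deviations s_i = √(s[i,i]):
  s(A) = √(1) = 1
  s(B) = √(5.2) = 2.2804

Step 3 — r_{ij} = s_{ij} / (s_i · s_j):
  r[A,A] = 1 (diagonal).
  r[A,B] = 0 / (1 · 2.2804) = 0 / 2.2804 = 0
  r[B,B] = 1 (diagonal).

R is symmetric with unit diagonal. Assembling:

R = [[1, 0],
 [0, 1]]


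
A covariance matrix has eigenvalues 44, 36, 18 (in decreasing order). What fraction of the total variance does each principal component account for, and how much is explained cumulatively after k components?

Step 1 — total variance = trace(Sigma) = Σ λ_i = 44 + 36 + 18 = 98.

Step 2 — fraction explained by component i = λ_i / Σ λ:
  PC1: 44/98 = 0.449
  PC2: 36/98 = 0.3673
  PC3: 18/98 = 0.1837

Step 3 — cumulative fraction after k components = (λ_1 + ... + λ_k) / Σ λ:
  k = 1: 44/98 = 0.449
  k = 2: (44 + 36)/98 = 80/98 = 0.8163
  k = 3: (44 + 36 + 18)/98 = 98/98 = 1

Summary (fraction, with percent):

explained: PC1 0.449 (44.9%), PC2 0.3673 (36.73%), PC3 0.1837 (18.37%);  cumulative: 0.449, 0.8163, 1


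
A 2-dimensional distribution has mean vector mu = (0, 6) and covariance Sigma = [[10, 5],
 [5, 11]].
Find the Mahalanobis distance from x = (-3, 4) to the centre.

Step 1 — centre the observation: (x - mu) = (-3, -2).

Step 2 — invert Sigma. det(Sigma) = 10·11 - (5)² = 85.
  Sigma^{-1} = (1/det) · [[d, -b], [-b, a]] = [[0.1294, -0.0588],
 [-0.0588, 0.1176]].

Step 3 — form the quadratic (x - mu)^T · Sigma^{-1} · (x - mu):
  Sigma^{-1} · (x - mu) = (-0.2706, -0.0588).
  (x - mu)^T · [Sigma^{-1} · (x - mu)] = (-3)·(-0.2706) + (-2)·(-0.0588) = 0.9294.

Step 4 — take square root: d = √(0.9294) ≈ 0.9641.

d(x, mu) = √(0.9294) ≈ 0.9641


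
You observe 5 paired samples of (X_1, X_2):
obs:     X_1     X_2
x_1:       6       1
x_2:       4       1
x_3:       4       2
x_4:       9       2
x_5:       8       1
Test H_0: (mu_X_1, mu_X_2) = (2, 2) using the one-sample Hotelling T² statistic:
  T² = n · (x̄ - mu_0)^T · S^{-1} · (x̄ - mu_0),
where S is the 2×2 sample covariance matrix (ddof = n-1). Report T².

Step 1 — sample mean vector:
  mean(X_1) = (6 + 4 + 4 + 9 + 8) / 5 = 31/5 = 6.2
  mean(X_2) = (1 + 1 + 2 + 2 + 1) / 5 = 7/5 = 1.4
  x̄ = (6.2, 1.4),  deviation x̄ - mu_0 = (6.2, 1.4) - (2, 2) = (4.2, -0.6).

Step 2 — sample covariance matrix, S[i,j] = (1/(n-1)) · Σ_k (x_{k,i} - mean_i) · (x_{k,j} - mean_j), divisor n-1 = 4:
  S[X_1,X_1] = ((-0.2)·(-0.2) + (-2.2)·(-2.2) + (-2.2)·(-2.2) + (2.8)·(2.8) + (1.8)·(1.8)) / 4 = 20.8/4 = 5.2
  S[X_1,X_2] = ((-0.2)·(-0.4) + (-2.2)·(-0.4) + (-2.2)·(0.6) + (2.8)·(0.6) + (1.8)·(-0.4)) / 4 = 0.6/4 = 0.15
  S[X_2,X_2] = ((-0.4)·(-0.4) + (-0.4)·(-0.4) + (0.6)·(0.6) + (0.6)·(0.6) + (-0.4)·(-0.4)) / 4 = 1.2/4 = 0.3
  S = [[5.2, 0.15],
 [0.15, 0.3]].

Step 3 — invert S. det(S) = 5.2·0.3 - (0.15)² = 1.5375.
  S^{-1} = (1/det) · [[d, -b], [-b, a]] = [[0.1951, -0.0976],
 [-0.0976, 3.3821]].

Step 4 — quadratic form (x̄ - mu_0)^T · S^{-1} · (x̄ - mu_0):
  S^{-1} · (x̄ - mu_0) = (0.878, -2.439),
  (x̄ - mu_0)^T · [...] = (4.2)·(0.878) + (-0.6)·(-2.439) = 5.1512.

Step 5 — scale by n: T² = 5 · 5.1512 = 25.7561.

T² ≈ 25.7561


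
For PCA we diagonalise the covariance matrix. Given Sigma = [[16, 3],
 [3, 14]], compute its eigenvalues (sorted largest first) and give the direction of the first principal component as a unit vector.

Step 1 — characteristic polynomial of 2×2 Sigma:
  det(Sigma - λI) = λ² - trace · λ + det = 0.
  trace = 16 + 14 = 30, det = 16·14 - (3)² = 215.
Step 2 — discriminant:
  Δ = trace² - 4·det = 900 - 860 = 40.
Step 3 — eigenvalues:
  λ = (trace ± √Δ)/2 = (30 ± 6.3246)/2,
  λ_1 = 18.1623,  λ_2 = 11.8377.

Step 4 — unit eigenvector for λ_1: solve (Sigma - λ_1 I)v = 0. First row:
  (16 - 18.1623)·v_x + (3)·v_y = 0, i.e. (-2.1623)·v_x + (3)·v_y = 0,
  so v ∝ (b, λ_1 - a) = (3, 2.1623) = u.
  ||u|| = √((3)² + (2.1623)²) = √(13.6754) ≈ 3.698,
  v_1 = u/||u|| ≈ (0.8112, 0.5847) (||v_1|| = 1).

λ_1 = 18.1623,  λ_2 = 11.8377;  v_1 ≈ (0.8112, 0.5847)


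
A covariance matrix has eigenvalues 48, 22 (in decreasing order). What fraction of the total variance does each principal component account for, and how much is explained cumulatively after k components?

Step 1 — total variance = trace(Sigma) = Σ λ_i = 48 + 22 = 70.

Step 2 — fraction explained by component i = λ_i / Σ λ:
  PC1: 48/70 = 0.6857
  PC2: 22/70 = 0.3143

Step 3 — cumulative fraction after k components = (λ_1 + ... + λ_k) / Σ λ:
  k = 1: 48/70 = 0.6857
  k = 2: (48 + 22)/70 = 70/70 = 1

Summary (fraction, with percent):

explained: PC1 0.6857 (68.57%), PC2 0.3143 (31.43%);  cumulative: 0.6857, 1


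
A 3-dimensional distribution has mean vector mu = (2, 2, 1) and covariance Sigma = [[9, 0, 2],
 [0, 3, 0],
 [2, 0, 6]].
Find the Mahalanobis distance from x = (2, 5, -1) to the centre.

Step 1 — centre the observation: (x - mu) = (0, 3, -2).

Step 2 — invert Sigma (cofactor / det for 3×3, or solve directly):
  Sigma^{-1} = [[0.12, 0, -0.04],
 [0, 0.3333, 0],
 [-0.04, 0, 0.18]].

Step 3 — form the quadratic (x - mu)^T · Sigma^{-1} · (x - mu):
  Sigma^{-1} · (x - mu) = (0.08, 1, -0.36).
  (x - mu)^T · [Sigma^{-1} · (x - mu)] = (0)·(0.08) + (3)·(1) + (-2)·(-0.36) = 3.72.

Step 4 — take square root: d = √(3.72) ≈ 1.9287.

d(x, mu) = √(3.72) ≈ 1.9287


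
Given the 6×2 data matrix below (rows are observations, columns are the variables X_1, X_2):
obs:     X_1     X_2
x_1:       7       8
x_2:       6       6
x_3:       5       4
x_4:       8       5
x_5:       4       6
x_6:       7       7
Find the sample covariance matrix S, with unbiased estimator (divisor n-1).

Step 1 — column means:
  mean(X_1) = (7 + 6 + 5 + 8 + 4 + 7) / 6 = 37/6 = 6.1667
  mean(X_2) = (8 + 6 + 4 + 5 + 6 + 7) / 6 = 36/6 = 6

Step 2 — sample covariance S[i,j] = (1/(n-1)) · Σ_k (x_{k,i} - mean_i) · (x_{k,j} - mean_j), with n-1 = 5.
  S[X_1,X_1] = ((0.8333)·(0.8333) + (-0.1667)·(-0.1667) + (-1.1667)·(-1.1667) + (1.8333)·(1.8333) + (-2.1667)·(-2.1667) + (0.8333)·(0.8333)) / 5 = 10.8333/5 = 2.1667
  S[X_1,X_2] = ((0.8333)·(2) + (-0.1667)·(0) + (-1.1667)·(-2) + (1.8333)·(-1) + (-2.1667)·(0) + (0.8333)·(1)) / 5 = 3/5 = 0.6
  S[X_2,X_2] = ((2)·(2) + (0)·(0) + (-2)·(-2) + (-1)·(-1) + (0)·(0) + (1)·(1)) / 5 = 10/5 = 2

S is symmetric (S[j,i] = S[i,j]). Assembling:

S = [[2.1667, 0.6],
 [0.6, 2]]


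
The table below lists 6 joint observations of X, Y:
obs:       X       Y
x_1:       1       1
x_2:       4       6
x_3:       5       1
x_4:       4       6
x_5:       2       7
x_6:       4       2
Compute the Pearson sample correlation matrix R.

Step 1 — column means:
  mean(X) = (1 + 4 + 5 + 4 + 2 + 4) / 6 = 20/6 = 3.3333
  mean(Y) = (1 + 6 + 1 + 6 + 7 + 2) / 6 = 23/6 = 3.8333

Step 2 — sample variances and covariances s[i,j] = (1/(n-1)) · Σ_k (x_{k,i} - mean_i) · (x_{k,j} - mean_j), with n-1 = 5:
  s[X,X] = ((-2.3333)·(-2.3333) + (0.6667)·(0.6667) + (1.6667)·(1.6667) + (0.6667)·(0.6667) + (-1.3333)·(-1.3333) + (0.6667)·(0.6667)) / 5 = 11.3333/5 = 2.2667
  s[X,Y] = ((-2.3333)·(-2.8333) + (0.6667)·(2.1667) + (1.6667)·(-2.8333) + (0.6667)·(2.1667) + (-1.3333)·(3.1667) + (0.6667)·(-1.8333)) / 5 = -0.6667/5 = -0.1333
  s[Y,Y] = ((-2.8333)·(-2.8333) + (2.1667)·(2.1667) + (-2.8333)·(-2.8333) + (2.1667)·(2.1667) + (3.1667)·(3.1667) + (-1.8333)·(-1.8333)) / 5 = 38.8333/5 = 7.7667
  Sample standard deviations s_i = √(s[i,i]):
  s(X) = √(2.2667) = 1.5055
  s(Y) = √(7.7667) = 2.7869

Step 3 — r_{ij} = s_{ij} / (s_i · s_j):
  r[X,X] = 1 (diagonal).
  r[X,Y] = -0.1333 / (1.5055 · 2.7869) = -0.1333 / 4.1958 = -0.0318
  r[Y,Y] = 1 (diagonal).

R is symmetric with unit diagonal. Assembling:

R = [[1, -0.0318],
 [-0.0318, 1]]


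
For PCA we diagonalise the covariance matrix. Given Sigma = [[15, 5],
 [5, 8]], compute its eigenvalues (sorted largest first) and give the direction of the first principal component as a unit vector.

Step 1 — characteristic polynomial of 2×2 Sigma:
  det(Sigma - λI) = λ² - trace · λ + det = 0.
  trace = 15 + 8 = 23, det = 15·8 - (5)² = 95.
Step 2 — discriminant:
  Δ = trace² - 4·det = 529 - 380 = 149.
Step 3 — eigenvalues:
  λ = (trace ± √Δ)/2 = (23 ± 12.2066)/2,
  λ_1 = 17.6033,  λ_2 = 5.3967.

Step 4 — unit eigenvector for λ_1: solve (Sigma - λ_1 I)v = 0. First row:
  (15 - 17.6033)·v_x + (5)·v_y = 0, i.e. (-2.6033)·v_x + (5)·v_y = 0,
  so v ∝ (b, λ_1 - a) = (5, 2.6033) = u.
  ||u|| = √((5)² + (2.6033)²) = √(31.7771) ≈ 5.6371,
  v_1 = u/||u|| ≈ (0.887, 0.4618) (||v_1|| = 1).

λ_1 = 17.6033,  λ_2 = 5.3967;  v_1 ≈ (0.887, 0.4618)


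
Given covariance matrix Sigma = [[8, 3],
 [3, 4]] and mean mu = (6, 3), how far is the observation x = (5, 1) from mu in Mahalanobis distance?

Step 1 — centre the observation: (x - mu) = (-1, -2).

Step 2 — invert Sigma. det(Sigma) = 8·4 - (3)² = 23.
  Sigma^{-1} = (1/det) · [[d, -b], [-b, a]] = [[0.1739, -0.1304],
 [-0.1304, 0.3478]].

Step 3 — form the quadratic (x - mu)^T · Sigma^{-1} · (x - mu):
  Sigma^{-1} · (x - mu) = (0.087, -0.5652).
  (x - mu)^T · [Sigma^{-1} · (x - mu)] = (-1)·(0.087) + (-2)·(-0.5652) = 1.0435.

Step 4 — take square root: d = √(1.0435) ≈ 1.0215.

d(x, mu) = √(1.0435) ≈ 1.0215


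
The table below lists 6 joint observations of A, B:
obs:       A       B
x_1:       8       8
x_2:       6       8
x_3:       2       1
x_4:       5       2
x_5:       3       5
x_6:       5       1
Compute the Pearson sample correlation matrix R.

Step 1 — column means:
  mean(A) = (8 + 6 + 2 + 5 + 3 + 5) / 6 = 29/6 = 4.8333
  mean(B) = (8 + 8 + 1 + 2 + 5 + 1) / 6 = 25/6 = 4.1667

Step 2 — sample variances and covariances s[i,j] = (1/(n-1)) · Σ_k (x_{k,i} - mean_i) · (x_{k,j} - mean_j), with n-1 = 5:
  s[A,A] = ((3.1667)·(3.1667) + (1.1667)·(1.1667) + (-2.8333)·(-2.8333) + (0.1667)·(0.1667) + (-1.8333)·(-1.8333) + (0.1667)·(0.1667)) / 5 = 22.8333/5 = 4.5667
  s[A,B] = ((3.1667)·(3.8333) + (1.1667)·(3.8333) + (-2.8333)·(-3.1667) + (0.1667)·(-2.1667) + (-1.8333)·(0.8333) + (0.1667)·(-3.1667)) / 5 = 23.1667/5 = 4.6333
  s[B,B] = ((3.8333)·(3.8333) + (3.8333)·(3.8333) + (-3.1667)·(-3.1667) + (-2.1667)·(-2.1667) + (0.8333)·(0.8333) + (-3.1667)·(-3.1667)) / 5 = 54.8333/5 = 10.9667
  Sample standard deviations s_i = √(s[i,i]):
  s(A) = √(4.5667) = 2.137
  s(B) = √(10.9667) = 3.3116

Step 3 — r_{ij} = s_{ij} / (s_i · s_j):
  r[A,A] = 1 (diagonal).
  r[A,B] = 4.6333 / (2.137 · 3.3116) = 4.6333 / 7.0768 = 0.6547
  r[B,B] = 1 (diagonal).

R is symmetric with unit diagonal. Assembling:

R = [[1, 0.6547],
 [0.6547, 1]]


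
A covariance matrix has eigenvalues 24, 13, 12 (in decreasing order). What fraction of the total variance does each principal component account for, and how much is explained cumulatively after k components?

Step 1 — total variance = trace(Sigma) = Σ λ_i = 24 + 13 + 12 = 49.

Step 2 — fraction explained by component i = λ_i / Σ λ:
  PC1: 24/49 = 0.4898
  PC2: 13/49 = 0.2653
  PC3: 12/49 = 0.2449

Step 3 — cumulative fraction after k components = (λ_1 + ... + λ_k) / Σ λ:
  k = 1: 24/49 = 0.4898
  k = 2: (24 + 13)/49 = 37/49 = 0.7551
  k = 3: (24 + 13 + 12)/49 = 49/49 = 1

Summary (fraction, with percent):

explained: PC1 0.4898 (48.98%), PC2 0.2653 (26.53%), PC3 0.2449 (24.49%);  cumulative: 0.4898, 0.7551, 1


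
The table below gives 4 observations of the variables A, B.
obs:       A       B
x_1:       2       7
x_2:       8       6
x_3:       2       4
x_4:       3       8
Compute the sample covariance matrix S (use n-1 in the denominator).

Step 1 — column means:
  mean(A) = (2 + 8 + 2 + 3) / 4 = 15/4 = 3.75
  mean(B) = (7 + 6 + 4 + 8) / 4 = 25/4 = 6.25

Step 2 — sample covariance S[i,j] = (1/(n-1)) · Σ_k (x_{k,i} - mean_i) · (x_{k,j} - mean_j), with n-1 = 3.
  S[A,A] = ((-1.75)·(-1.75) + (4.25)·(4.25) + (-1.75)·(-1.75) + (-0.75)·(-0.75)) / 3 = 24.75/3 = 8.25
  S[A,B] = ((-1.75)·(0.75) + (4.25)·(-0.25) + (-1.75)·(-2.25) + (-0.75)·(1.75)) / 3 = 0.25/3 = 0.0833
  S[B,B] = ((0.75)·(0.75) + (-0.25)·(-0.25) + (-2.25)·(-2.25) + (1.75)·(1.75)) / 3 = 8.75/3 = 2.9167

S is symmetric (S[j,i] = S[i,j]). Assembling:

S = [[8.25, 0.0833],
 [0.0833, 2.9167]]


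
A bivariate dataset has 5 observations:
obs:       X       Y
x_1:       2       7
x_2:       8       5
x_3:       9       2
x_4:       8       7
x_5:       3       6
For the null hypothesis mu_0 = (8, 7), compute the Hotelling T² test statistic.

Step 1 — sample mean vector:
  mean(X) = (2 + 8 + 9 + 8 + 3) / 5 = 30/5 = 6
  mean(Y) = (7 + 5 + 2 + 7 + 6) / 5 = 27/5 = 5.4
  x̄ = (6, 5.4),  deviation x̄ - mu_0 = (6, 5.4) - (8, 7) = (-2, -1.6).

Step 2 — sample covariance matrix, S[i,j] = (1/(n-1)) · Σ_k (x_{k,i} - mean_i) · (x_{k,j} - mean_j), divisor n-1 = 4:
  S[X,X] = ((-4)·(-4) + (2)·(2) + (3)·(3) + (2)·(2) + (-3)·(-3)) / 4 = 42/4 = 10.5
  S[X,Y] = ((-4)·(1.6) + (2)·(-0.4) + (3)·(-3.4) + (2)·(1.6) + (-3)·(0.6)) / 4 = -16/4 = -4
  S[Y,Y] = ((1.6)·(1.6) + (-0.4)·(-0.4) + (-3.4)·(-3.4) + (1.6)·(1.6) + (0.6)·(0.6)) / 4 = 17.2/4 = 4.3
  S = [[10.5, -4],
 [-4, 4.3]].

Step 3 — invert S. det(S) = 10.5·4.3 - (-4)² = 29.15.
  S^{-1} = (1/det) · [[d, -b], [-b, a]] = [[0.1475, 0.1372],
 [0.1372, 0.3602]].

Step 4 — quadratic form (x̄ - mu_0)^T · S^{-1} · (x̄ - mu_0):
  S^{-1} · (x̄ - mu_0) = (-0.5146, -0.8508),
  (x̄ - mu_0)^T · [...] = (-2)·(-0.5146) + (-1.6)·(-0.8508) = 2.3904.

Step 5 — scale by n: T² = 5 · 2.3904 = 11.952.

T² ≈ 11.952


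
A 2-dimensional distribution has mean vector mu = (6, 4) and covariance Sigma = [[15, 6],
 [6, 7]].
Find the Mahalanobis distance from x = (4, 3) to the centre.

Step 1 — centre the observation: (x - mu) = (-2, -1).

Step 2 — invert Sigma. det(Sigma) = 15·7 - (6)² = 69.
  Sigma^{-1} = (1/det) · [[d, -b], [-b, a]] = [[0.1014, -0.087],
 [-0.087, 0.2174]].

Step 3 — form the quadratic (x - mu)^T · Sigma^{-1} · (x - mu):
  Sigma^{-1} · (x - mu) = (-0.1159, -0.0435).
  (x - mu)^T · [Sigma^{-1} · (x - mu)] = (-2)·(-0.1159) + (-1)·(-0.0435) = 0.2754.

Step 4 — take square root: d = √(0.2754) ≈ 0.5247.

d(x, mu) = √(0.2754) ≈ 0.5247


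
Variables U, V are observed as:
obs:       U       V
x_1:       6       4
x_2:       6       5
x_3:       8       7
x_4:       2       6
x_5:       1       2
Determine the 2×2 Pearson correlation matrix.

Step 1 — column means:
  mean(U) = (6 + 6 + 8 + 2 + 1) / 5 = 23/5 = 4.6
  mean(V) = (4 + 5 + 7 + 6 + 2) / 5 = 24/5 = 4.8

Step 2 — sample variances and covariances s[i,j] = (1/(n-1)) · Σ_k (x_{k,i} - mean_i) · (x_{k,j} - mean_j), with n-1 = 4:
  s[U,U] = ((1.4)·(1.4) + (1.4)·(1.4) + (3.4)·(3.4) + (-2.6)·(-2.6) + (-3.6)·(-3.6)) / 4 = 35.2/4 = 8.8
  s[U,V] = ((1.4)·(-0.8) + (1.4)·(0.2) + (3.4)·(2.2) + (-2.6)·(1.2) + (-3.6)·(-2.8)) / 4 = 13.6/4 = 3.4
  s[V,V] = ((-0.8)·(-0.8) + (0.2)·(0.2) + (2.2)·(2.2) + (1.2)·(1.2) + (-2.8)·(-2.8)) / 4 = 14.8/4 = 3.7
  Sample standard deviations s_i = √(s[i,i]):
  s(U) = √(8.8) = 2.9665
  s(V) = √(3.7) = 1.9235

Step 3 — r_{ij} = s_{ij} / (s_i · s_j):
  r[U,U] = 1 (diagonal).
  r[U,V] = 3.4 / (2.9665 · 1.9235) = 3.4 / 5.7061 = 0.5958
  r[V,V] = 1 (diagonal).

R is symmetric with unit diagonal. Assembling:

R = [[1, 0.5958],
 [0.5958, 1]]


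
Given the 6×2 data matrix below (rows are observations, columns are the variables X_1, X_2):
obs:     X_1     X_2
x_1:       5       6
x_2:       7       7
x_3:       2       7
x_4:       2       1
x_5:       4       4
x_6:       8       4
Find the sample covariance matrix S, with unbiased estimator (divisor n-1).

Step 1 — column means:
  mean(X_1) = (5 + 7 + 2 + 2 + 4 + 8) / 6 = 28/6 = 4.6667
  mean(X_2) = (6 + 7 + 7 + 1 + 4 + 4) / 6 = 29/6 = 4.8333

Step 2 — sample covariance S[i,j] = (1/(n-1)) · Σ_k (x_{k,i} - mean_i) · (x_{k,j} - mean_j), with n-1 = 5.
  S[X_1,X_1] = ((0.3333)·(0.3333) + (2.3333)·(2.3333) + (-2.6667)·(-2.6667) + (-2.6667)·(-2.6667) + (-0.6667)·(-0.6667) + (3.3333)·(3.3333)) / 5 = 31.3333/5 = 6.2667
  S[X_1,X_2] = ((0.3333)·(1.1667) + (2.3333)·(2.1667) + (-2.6667)·(2.1667) + (-2.6667)·(-3.8333) + (-0.6667)·(-0.8333) + (3.3333)·(-0.8333)) / 5 = 7.6667/5 = 1.5333
  S[X_2,X_2] = ((1.1667)·(1.1667) + (2.1667)·(2.1667) + (2.1667)·(2.1667) + (-3.8333)·(-3.8333) + (-0.8333)·(-0.8333) + (-0.8333)·(-0.8333)) / 5 = 26.8333/5 = 5.3667

S is symmetric (S[j,i] = S[i,j]). Assembling:

S = [[6.2667, 1.5333],
 [1.5333, 5.3667]]


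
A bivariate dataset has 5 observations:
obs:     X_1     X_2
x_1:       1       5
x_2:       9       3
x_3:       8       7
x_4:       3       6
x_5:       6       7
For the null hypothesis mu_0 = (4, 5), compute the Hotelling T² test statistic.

Step 1 — sample mean vector:
  mean(X_1) = (1 + 9 + 8 + 3 + 6) / 5 = 27/5 = 5.4
  mean(X_2) = (5 + 3 + 7 + 6 + 7) / 5 = 28/5 = 5.6
  x̄ = (5.4, 5.6),  deviation x̄ - mu_0 = (5.4, 5.6) - (4, 5) = (1.4, 0.6).

Step 2 — sample covariance matrix, S[i,j] = (1/(n-1)) · Σ_k (x_{k,i} - mean_i) · (x_{k,j} - mean_j), divisor n-1 = 4:
  S[X_1,X_1] = ((-4.4)·(-4.4) + (3.6)·(3.6) + (2.6)·(2.6) + (-2.4)·(-2.4) + (0.6)·(0.6)) / 4 = 45.2/4 = 11.3
  S[X_1,X_2] = ((-4.4)·(-0.6) + (3.6)·(-2.6) + (2.6)·(1.4) + (-2.4)·(0.4) + (0.6)·(1.4)) / 4 = -3.2/4 = -0.8
  S[X_2,X_2] = ((-0.6)·(-0.6) + (-2.6)·(-2.6) + (1.4)·(1.4) + (0.4)·(0.4) + (1.4)·(1.4)) / 4 = 11.2/4 = 2.8
  S = [[11.3, -0.8],
 [-0.8, 2.8]].

Step 3 — invert S. det(S) = 11.3·2.8 - (-0.8)² = 31.
  S^{-1} = (1/det) · [[d, -b], [-b, a]] = [[0.0903, 0.0258],
 [0.0258, 0.3645]].

Step 4 — quadratic form (x̄ - mu_0)^T · S^{-1} · (x̄ - mu_0):
  S^{-1} · (x̄ - mu_0) = (0.1419, 0.2548),
  (x̄ - mu_0)^T · [...] = (1.4)·(0.1419) + (0.6)·(0.2548) = 0.3516.

Step 5 — scale by n: T² = 5 · 0.3516 = 1.7581.

T² ≈ 1.7581


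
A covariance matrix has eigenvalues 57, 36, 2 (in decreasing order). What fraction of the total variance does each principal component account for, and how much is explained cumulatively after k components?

Step 1 — total variance = trace(Sigma) = Σ λ_i = 57 + 36 + 2 = 95.

Step 2 — fraction explained by component i = λ_i / Σ λ:
  PC1: 57/95 = 0.6
  PC2: 36/95 = 0.3789
  PC3: 2/95 = 0.0211

Step 3 — cumulative fraction after k components = (λ_1 + ... + λ_k) / Σ λ:
  k = 1: 57/95 = 0.6
  k = 2: (57 + 36)/95 = 93/95 = 0.9789
  k = 3: (57 + 36 + 2)/95 = 95/95 = 1

Summary (fraction, with percent):

explained: PC1 0.6 (60%), PC2 0.3789 (37.89%), PC3 0.0211 (2.11%);  cumulative: 0.6, 0.9789, 1


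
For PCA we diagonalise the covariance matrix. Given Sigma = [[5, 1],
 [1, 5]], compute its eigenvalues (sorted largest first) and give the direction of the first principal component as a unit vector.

Step 1 — characteristic polynomial of 2×2 Sigma:
  det(Sigma - λI) = λ² - trace · λ + det = 0.
  trace = 5 + 5 = 10, det = 5·5 - (1)² = 24.
Step 2 — discriminant:
  Δ = trace² - 4·det = 100 - 96 = 4.
Step 3 — eigenvalues:
  λ = (trace ± √Δ)/2 = (10 ± 2)/2,
  λ_1 = 6,  λ_2 = 4.

Step 4 — unit eigenvector for λ_1: solve (Sigma - λ_1 I)v = 0. First row:
  (5 - 6)·v_x + (1)·v_y = 0, i.e. (-1)·v_x + (1)·v_y = 0,
  so v ∝ (b, λ_1 - a) = (1, 1) = u.
  ||u|| = √((1)² + (1)²) = √(2) ≈ 1.4142,
  v_1 = u/||u|| ≈ (0.7071, 0.7071) (||v_1|| = 1).

λ_1 = 6,  λ_2 = 4;  v_1 ≈ (0.7071, 0.7071)


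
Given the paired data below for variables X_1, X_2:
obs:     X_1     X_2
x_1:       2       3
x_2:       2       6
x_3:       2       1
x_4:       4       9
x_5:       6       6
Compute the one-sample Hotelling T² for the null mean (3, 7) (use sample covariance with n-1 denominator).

Step 1 — sample mean vector:
  mean(X_1) = (2 + 2 + 2 + 4 + 6) / 5 = 16/5 = 3.2
  mean(X_2) = (3 + 6 + 1 + 9 + 6) / 5 = 25/5 = 5
  x̄ = (3.2, 5),  deviation x̄ - mu_0 = (3.2, 5) - (3, 7) = (0.2, -2).

Step 2 — sample covariance matrix, S[i,j] = (1/(n-1)) · Σ_k (x_{k,i} - mean_i) · (x_{k,j} - mean_j), divisor n-1 = 4:
  S[X_1,X_1] = ((-1.2)·(-1.2) + (-1.2)·(-1.2) + (-1.2)·(-1.2) + (0.8)·(0.8) + (2.8)·(2.8)) / 4 = 12.8/4 = 3.2
  S[X_1,X_2] = ((-1.2)·(-2) + (-1.2)·(1) + (-1.2)·(-4) + (0.8)·(4) + (2.8)·(1)) / 4 = 12/4 = 3
  S[X_2,X_2] = ((-2)·(-2) + (1)·(1) + (-4)·(-4) + (4)·(4) + (1)·(1)) / 4 = 38/4 = 9.5
  S = [[3.2, 3],
 [3, 9.5]].

Step 3 — invert S. det(S) = 3.2·9.5 - (3)² = 21.4.
  S^{-1} = (1/det) · [[d, -b], [-b, a]] = [[0.4439, -0.1402],
 [-0.1402, 0.1495]].

Step 4 — quadratic form (x̄ - mu_0)^T · S^{-1} · (x̄ - mu_0):
  S^{-1} · (x̄ - mu_0) = (0.3692, -0.3271),
  (x̄ - mu_0)^T · [...] = (0.2)·(0.3692) + (-2)·(-0.3271) = 0.728.

Step 5 — scale by n: T² = 5 · 0.728 = 3.6402.

T² ≈ 3.6402


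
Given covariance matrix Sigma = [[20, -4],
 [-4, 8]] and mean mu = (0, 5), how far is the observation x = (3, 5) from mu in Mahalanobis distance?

Step 1 — centre the observation: (x - mu) = (3, 0).

Step 2 — invert Sigma. det(Sigma) = 20·8 - (-4)² = 144.
  Sigma^{-1} = (1/det) · [[d, -b], [-b, a]] = [[0.0556, 0.0278],
 [0.0278, 0.1389]].

Step 3 — form the quadratic (x - mu)^T · Sigma^{-1} · (x - mu):
  Sigma^{-1} · (x - mu) = (0.1667, 0.0833).
  (x - mu)^T · [Sigma^{-1} · (x - mu)] = (3)·(0.1667) + (0)·(0.0833) = 0.5.

Step 4 — take square root: d = √(0.5) ≈ 0.7071.

d(x, mu) = √(0.5) ≈ 0.7071
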